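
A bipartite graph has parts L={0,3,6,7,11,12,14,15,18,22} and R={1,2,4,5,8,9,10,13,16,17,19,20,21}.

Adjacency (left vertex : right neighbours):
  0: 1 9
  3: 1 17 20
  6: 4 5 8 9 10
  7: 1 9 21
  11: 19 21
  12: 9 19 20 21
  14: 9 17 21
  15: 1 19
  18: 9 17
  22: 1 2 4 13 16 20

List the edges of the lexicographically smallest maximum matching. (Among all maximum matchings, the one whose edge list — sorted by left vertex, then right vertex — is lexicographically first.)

|M| = 8 (so the lex-smallest maximum matching has 8 edges)
process left vertices in ascending order; for each, take the smallest-labelled available neighbour that still permits 8 edges overall, or leave it unmatched if none does
lex-smallest matching: {0-1, 3-17, 6-4, 7-9, 11-19, 12-20, 14-21, 22-2}

Lex-smallest maximum matching: {(0,1), (3,17), (6,4), (7,9), (11,19), (12,20), (14,21), (22,2)}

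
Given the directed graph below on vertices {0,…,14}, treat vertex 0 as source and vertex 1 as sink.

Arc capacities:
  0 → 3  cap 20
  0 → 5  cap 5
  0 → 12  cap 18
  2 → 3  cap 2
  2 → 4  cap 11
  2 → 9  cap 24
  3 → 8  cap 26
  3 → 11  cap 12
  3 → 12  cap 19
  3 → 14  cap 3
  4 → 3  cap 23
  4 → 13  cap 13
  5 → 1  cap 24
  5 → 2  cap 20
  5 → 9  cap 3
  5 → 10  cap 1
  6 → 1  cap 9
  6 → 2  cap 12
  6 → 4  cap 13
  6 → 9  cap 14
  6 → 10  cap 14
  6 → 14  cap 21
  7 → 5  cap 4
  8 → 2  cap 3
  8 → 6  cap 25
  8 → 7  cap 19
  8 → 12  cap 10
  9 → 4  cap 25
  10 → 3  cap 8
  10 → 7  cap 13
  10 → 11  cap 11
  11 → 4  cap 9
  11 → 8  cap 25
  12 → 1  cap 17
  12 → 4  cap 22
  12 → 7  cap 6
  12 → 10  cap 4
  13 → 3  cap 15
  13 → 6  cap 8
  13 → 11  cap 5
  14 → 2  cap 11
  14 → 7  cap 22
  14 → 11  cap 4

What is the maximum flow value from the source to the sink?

Maximum flow value: 35

augment #1: 0→5→1 bottleneck 5, total now 5
augment #2: 0→12→1 bottleneck 17, total now 22
augment #3: 0→3→8→6→1 bottleneck 9, total now 31
augment #4: 0→12→7→5→1 bottleneck 1, total now 32
augment #5: 0→3→8→7→5→1 bottleneck 3, total now 35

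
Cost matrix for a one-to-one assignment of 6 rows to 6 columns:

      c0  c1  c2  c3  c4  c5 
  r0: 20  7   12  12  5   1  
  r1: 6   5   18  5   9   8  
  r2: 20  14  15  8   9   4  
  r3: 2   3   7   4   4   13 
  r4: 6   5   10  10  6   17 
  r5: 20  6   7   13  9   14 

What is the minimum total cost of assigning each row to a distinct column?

Minimum assignment cost: 28

optimal assignment: row0→col4 (cost 5), row1→col3 (cost 5), row2→col5 (cost 4), row3→col0 (cost 2), row4→col1 (cost 5), row5→col2 (cost 7)
total = 5 + 5 + 4 + 2 + 5 + 7 = 28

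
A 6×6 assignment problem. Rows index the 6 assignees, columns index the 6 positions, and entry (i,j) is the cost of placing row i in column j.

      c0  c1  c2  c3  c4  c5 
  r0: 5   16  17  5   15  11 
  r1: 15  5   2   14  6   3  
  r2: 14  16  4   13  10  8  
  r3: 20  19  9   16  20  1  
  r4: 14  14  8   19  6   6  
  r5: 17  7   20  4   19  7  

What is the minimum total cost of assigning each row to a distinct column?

optimal assignment: row0→col0 (cost 5), row1→col1 (cost 5), row2→col2 (cost 4), row3→col5 (cost 1), row4→col4 (cost 6), row5→col3 (cost 4)
total = 5 + 5 + 4 + 1 + 6 + 4 = 25

Minimum assignment cost: 25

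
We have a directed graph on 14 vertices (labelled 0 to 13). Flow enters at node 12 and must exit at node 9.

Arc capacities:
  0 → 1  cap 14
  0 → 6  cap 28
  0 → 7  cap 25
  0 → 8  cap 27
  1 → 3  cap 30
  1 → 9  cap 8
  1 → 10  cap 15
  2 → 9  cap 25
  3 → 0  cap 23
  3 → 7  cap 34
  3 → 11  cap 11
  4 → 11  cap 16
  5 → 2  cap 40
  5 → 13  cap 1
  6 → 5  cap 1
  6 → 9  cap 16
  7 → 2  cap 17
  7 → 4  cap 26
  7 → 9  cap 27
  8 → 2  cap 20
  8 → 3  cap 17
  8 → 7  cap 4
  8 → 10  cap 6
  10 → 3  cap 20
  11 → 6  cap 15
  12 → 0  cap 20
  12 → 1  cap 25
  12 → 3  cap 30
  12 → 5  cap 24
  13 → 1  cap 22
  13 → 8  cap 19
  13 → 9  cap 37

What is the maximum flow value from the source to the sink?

augment #1: 12→1→9 bottleneck 8, total now 8
augment #2: 12→0→6→9 bottleneck 16, total now 24
augment #3: 12→0→7→9 bottleneck 4, total now 28
augment #4: 12→3→7→9 bottleneck 23, total now 51
augment #5: 12→5→2→9 bottleneck 24, total now 75
augment #6: 12→3→7→2→9 bottleneck 1, total now 76
augment #7: 12→3→0→6→5→13→9 bottleneck 1, total now 77

Maximum flow value: 77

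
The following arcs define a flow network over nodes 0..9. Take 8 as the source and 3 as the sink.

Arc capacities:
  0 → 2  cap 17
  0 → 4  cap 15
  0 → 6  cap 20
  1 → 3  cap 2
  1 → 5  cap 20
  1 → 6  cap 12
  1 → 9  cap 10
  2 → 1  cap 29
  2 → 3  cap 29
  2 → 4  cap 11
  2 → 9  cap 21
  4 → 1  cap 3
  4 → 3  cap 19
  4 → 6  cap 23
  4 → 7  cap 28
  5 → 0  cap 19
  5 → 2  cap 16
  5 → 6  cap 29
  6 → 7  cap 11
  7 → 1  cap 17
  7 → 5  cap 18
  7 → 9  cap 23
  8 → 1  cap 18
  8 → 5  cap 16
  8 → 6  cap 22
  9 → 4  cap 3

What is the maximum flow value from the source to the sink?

augment #1: 8→1→3 bottleneck 2, total now 2
augment #2: 8→5→2→3 bottleneck 16, total now 18
augment #3: 8→1→9→4→3 bottleneck 3, total now 21
augment #4: 8→1→5→0→2→3 bottleneck 13, total now 34
augment #5: 8→6→7→5→0→4→3 bottleneck 6, total now 40

Maximum flow value: 40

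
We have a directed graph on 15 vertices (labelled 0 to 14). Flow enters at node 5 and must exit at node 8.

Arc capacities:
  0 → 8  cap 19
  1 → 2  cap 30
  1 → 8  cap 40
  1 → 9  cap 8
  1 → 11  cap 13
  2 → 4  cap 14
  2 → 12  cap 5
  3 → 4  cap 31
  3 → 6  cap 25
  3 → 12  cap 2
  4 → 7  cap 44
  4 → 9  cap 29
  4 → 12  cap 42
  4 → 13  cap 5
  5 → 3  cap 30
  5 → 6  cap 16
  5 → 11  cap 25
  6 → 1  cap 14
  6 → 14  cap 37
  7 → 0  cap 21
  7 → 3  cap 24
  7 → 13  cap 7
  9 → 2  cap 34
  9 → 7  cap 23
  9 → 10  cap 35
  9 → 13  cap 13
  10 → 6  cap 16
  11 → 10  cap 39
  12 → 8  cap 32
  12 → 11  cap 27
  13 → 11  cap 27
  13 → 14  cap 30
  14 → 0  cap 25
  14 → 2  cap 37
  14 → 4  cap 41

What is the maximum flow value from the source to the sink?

Maximum flow value: 62

augment #1: 5→3→12→8 bottleneck 2, total now 2
augment #2: 5→6→1→8 bottleneck 14, total now 16
augment #3: 5→3→4→12→8 bottleneck 28, total now 44
augment #4: 5→6→14→0→8 bottleneck 2, total now 46
augment #5: 5→11→10→6→14→0→8 bottleneck 16, total now 62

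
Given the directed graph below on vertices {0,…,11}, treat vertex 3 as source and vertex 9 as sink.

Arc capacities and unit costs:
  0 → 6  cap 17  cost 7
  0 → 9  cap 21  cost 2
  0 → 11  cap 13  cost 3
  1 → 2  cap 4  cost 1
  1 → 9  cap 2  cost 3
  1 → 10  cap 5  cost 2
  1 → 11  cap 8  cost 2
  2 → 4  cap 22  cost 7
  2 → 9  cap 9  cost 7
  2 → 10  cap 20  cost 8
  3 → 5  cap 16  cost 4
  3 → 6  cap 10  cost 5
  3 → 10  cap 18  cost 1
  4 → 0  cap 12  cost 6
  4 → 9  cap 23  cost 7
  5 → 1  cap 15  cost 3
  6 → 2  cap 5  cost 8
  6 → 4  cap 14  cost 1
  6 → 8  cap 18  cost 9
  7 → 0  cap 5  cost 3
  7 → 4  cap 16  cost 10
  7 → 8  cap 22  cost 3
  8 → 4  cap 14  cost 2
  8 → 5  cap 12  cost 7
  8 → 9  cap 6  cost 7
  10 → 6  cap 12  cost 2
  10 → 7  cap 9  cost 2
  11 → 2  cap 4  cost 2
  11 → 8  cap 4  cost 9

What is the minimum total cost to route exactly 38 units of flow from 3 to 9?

shortest-cost path #1: 3→10→7→0→9 push 5 @ unit cost 8 (adds 40)
shortest-cost path #2: 3→5→1→9 push 2 @ unit cost 10 (adds 20)
shortest-cost path #3: 3→10→6→4→9 push 12 @ unit cost 11 (adds 132)
shortest-cost path #4: 3→6→4→9 push 2 @ unit cost 13 (adds 26)
shortest-cost path #5: 3→10→7→8→9 push 1 @ unit cost 13 (adds 13)
shortest-cost path #6: 3→5→1→2→9 push 4 @ unit cost 15 (adds 60)
shortest-cost path #7: 3→6→10→7→8→9 push 3 @ unit cost 15 (adds 45)
shortest-cost path #8: 3→5→1→11→2→9 push 4 @ unit cost 18 (adds 72)
shortest-cost path #9: 3→6→2→9 push 1 @ unit cost 20 (adds 20)
shortest-cost path #10: 3→6→8→9 push 2 @ unit cost 21 (adds 42)
shortest-cost path #11: 3→6→8→4→9 push 2 @ unit cost 23 (adds 46)
total cost = 516

Minimum cost for 38 units: 516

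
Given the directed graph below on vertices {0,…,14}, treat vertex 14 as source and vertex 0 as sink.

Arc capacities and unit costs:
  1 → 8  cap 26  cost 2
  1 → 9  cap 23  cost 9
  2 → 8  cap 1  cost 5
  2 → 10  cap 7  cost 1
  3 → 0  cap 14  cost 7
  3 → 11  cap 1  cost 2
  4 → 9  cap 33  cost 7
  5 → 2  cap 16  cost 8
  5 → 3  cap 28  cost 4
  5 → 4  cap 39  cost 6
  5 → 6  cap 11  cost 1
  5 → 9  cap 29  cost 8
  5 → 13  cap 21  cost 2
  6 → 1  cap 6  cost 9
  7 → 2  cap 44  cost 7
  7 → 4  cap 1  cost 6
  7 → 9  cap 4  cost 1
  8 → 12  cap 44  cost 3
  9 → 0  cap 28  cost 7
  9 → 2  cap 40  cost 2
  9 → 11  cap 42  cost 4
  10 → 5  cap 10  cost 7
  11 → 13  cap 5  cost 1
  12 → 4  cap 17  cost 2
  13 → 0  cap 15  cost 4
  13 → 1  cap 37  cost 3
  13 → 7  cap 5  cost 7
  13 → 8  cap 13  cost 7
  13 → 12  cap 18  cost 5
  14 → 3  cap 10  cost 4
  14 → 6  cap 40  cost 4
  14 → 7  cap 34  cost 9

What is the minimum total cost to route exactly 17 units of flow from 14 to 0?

shortest-cost path #1: 14→3→0 push 10 @ unit cost 11 (adds 110)
shortest-cost path #2: 14→7→9→0 push 4 @ unit cost 17 (adds 68)
shortest-cost path #3: 14→6→1→9→0 push 3 @ unit cost 29 (adds 87)
total cost = 265

Minimum cost for 17 units: 265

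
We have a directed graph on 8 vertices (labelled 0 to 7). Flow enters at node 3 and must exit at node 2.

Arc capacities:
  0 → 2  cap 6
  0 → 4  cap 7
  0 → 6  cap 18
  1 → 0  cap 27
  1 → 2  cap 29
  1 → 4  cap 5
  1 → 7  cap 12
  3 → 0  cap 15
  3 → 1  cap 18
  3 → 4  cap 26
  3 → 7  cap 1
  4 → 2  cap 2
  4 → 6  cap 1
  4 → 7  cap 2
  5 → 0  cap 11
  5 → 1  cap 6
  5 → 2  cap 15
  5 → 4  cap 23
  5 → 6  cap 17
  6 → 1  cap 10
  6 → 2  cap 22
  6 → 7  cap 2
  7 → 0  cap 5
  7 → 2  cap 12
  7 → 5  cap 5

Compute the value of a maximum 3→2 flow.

Maximum flow value: 39

augment #1: 3→0→2 bottleneck 6, total now 6
augment #2: 3→1→2 bottleneck 18, total now 24
augment #3: 3→4→2 bottleneck 2, total now 26
augment #4: 3→7→2 bottleneck 1, total now 27
augment #5: 3→0→6→2 bottleneck 9, total now 36
augment #6: 3→4→6→2 bottleneck 1, total now 37
augment #7: 3→4→7→2 bottleneck 2, total now 39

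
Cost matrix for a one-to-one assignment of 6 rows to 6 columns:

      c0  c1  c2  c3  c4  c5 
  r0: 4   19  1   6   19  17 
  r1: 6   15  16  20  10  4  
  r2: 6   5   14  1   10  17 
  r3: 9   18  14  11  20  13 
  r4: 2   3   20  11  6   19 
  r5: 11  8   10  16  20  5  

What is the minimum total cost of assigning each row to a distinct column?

Minimum assignment cost: 29

one of 2 optimal assignments: row0→col2 (cost 1), row1→col4 (cost 10), row2→col3 (cost 1), row3→col0 (cost 9), row4→col1 (cost 3), row5→col5 (cost 5)
total = 1 + 10 + 1 + 9 + 3 + 5 = 29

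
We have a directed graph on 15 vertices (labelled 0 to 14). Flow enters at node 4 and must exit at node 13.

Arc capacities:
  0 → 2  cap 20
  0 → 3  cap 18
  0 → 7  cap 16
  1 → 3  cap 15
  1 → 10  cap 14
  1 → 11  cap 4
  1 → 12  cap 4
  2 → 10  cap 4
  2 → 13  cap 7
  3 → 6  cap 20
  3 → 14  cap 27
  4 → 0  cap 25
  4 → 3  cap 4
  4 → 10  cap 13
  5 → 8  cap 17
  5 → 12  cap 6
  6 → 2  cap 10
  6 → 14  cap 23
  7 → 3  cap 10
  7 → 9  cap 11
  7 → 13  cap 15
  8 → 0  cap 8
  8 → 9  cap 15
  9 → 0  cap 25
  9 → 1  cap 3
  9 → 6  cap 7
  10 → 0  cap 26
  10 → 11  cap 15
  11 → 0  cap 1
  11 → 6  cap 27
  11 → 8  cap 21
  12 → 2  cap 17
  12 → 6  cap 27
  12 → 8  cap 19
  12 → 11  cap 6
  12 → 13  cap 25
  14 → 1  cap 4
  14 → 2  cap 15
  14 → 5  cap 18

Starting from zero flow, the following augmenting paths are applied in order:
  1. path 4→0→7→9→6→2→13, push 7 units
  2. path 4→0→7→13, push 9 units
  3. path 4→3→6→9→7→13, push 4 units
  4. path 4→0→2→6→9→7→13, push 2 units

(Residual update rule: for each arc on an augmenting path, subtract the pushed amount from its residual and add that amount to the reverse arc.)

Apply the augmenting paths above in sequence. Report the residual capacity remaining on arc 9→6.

after path 1 (4→0→7→9→6→2→13, push 7): res(9,6)=0
after path 2 (4→0→7→13, push 9): res(9,6)=0
after path 3 (4→3→6→9→7→13, push 4): res(9,6)=4
after path 4 (4→0→2→6→9→7→13, push 2): res(9,6)=6

Residual capacity of (9,6): 6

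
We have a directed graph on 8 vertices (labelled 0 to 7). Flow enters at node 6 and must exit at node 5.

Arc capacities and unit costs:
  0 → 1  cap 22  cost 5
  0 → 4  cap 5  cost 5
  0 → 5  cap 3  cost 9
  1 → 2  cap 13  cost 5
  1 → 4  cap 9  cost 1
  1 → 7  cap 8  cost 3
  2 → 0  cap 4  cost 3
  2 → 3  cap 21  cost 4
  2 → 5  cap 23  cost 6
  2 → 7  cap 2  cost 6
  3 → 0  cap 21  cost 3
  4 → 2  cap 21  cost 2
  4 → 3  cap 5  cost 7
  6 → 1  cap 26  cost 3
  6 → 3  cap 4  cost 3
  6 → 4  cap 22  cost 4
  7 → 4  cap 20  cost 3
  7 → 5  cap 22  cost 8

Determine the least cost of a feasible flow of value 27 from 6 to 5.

Minimum cost for 27 units: 336

shortest-cost path #1: 6→4→2→5 push 21 @ unit cost 12 (adds 252)
shortest-cost path #2: 6→1→2→5 push 2 @ unit cost 14 (adds 28)
shortest-cost path #3: 6→1→7→5 push 4 @ unit cost 14 (adds 56)
total cost = 336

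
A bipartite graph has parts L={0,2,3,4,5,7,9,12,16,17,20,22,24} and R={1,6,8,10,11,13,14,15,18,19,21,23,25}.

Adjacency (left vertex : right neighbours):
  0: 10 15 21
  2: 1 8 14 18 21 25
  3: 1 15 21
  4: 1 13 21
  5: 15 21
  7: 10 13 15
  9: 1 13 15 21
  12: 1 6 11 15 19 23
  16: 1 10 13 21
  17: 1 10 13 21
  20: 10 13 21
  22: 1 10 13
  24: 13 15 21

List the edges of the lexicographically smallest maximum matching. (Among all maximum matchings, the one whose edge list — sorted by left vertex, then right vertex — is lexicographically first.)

|M| = 7 (so the lex-smallest maximum matching has 7 edges)
process left vertices in ascending order; for each, take the smallest-labelled available neighbour that still permits 7 edges overall, or leave it unmatched if none does
lex-smallest matching: {0-10, 2-8, 3-1, 4-13, 5-15, 9-21, 12-6}

Lex-smallest maximum matching: {(0,10), (2,8), (3,1), (4,13), (5,15), (9,21), (12,6)}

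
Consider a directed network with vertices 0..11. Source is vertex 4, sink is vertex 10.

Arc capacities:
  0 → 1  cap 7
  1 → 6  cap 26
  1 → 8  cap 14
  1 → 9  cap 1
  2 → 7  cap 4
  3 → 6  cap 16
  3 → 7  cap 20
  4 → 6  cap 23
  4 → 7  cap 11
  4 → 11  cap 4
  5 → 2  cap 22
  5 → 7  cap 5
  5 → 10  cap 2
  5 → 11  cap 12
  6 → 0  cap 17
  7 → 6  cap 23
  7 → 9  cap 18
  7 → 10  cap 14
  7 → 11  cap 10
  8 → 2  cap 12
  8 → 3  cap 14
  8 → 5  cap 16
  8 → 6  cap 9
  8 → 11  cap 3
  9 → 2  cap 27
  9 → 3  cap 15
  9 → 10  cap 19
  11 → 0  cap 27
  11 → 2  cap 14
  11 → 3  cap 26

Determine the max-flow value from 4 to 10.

augment #1: 4→7→10 bottleneck 11, total now 11
augment #2: 4→11→2→7→10 bottleneck 3, total now 14
augment #3: 4→6→0→1→9→10 bottleneck 1, total now 15
augment #4: 4→11→2→7→9→10 bottleneck 1, total now 16
augment #5: 4→6→0→1→8→5→10 bottleneck 2, total now 18
augment #6: 4→6→0→1→8→3→7→9→10 bottleneck 4, total now 22

Maximum flow value: 22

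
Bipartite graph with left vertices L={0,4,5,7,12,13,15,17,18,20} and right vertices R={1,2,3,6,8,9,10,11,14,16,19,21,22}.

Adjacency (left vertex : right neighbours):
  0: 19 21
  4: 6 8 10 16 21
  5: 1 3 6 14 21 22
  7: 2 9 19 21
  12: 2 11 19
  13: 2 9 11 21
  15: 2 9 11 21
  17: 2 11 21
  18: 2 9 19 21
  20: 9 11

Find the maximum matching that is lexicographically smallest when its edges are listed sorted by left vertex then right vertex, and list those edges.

|M| = 7 (so the lex-smallest maximum matching has 7 edges)
process left vertices in ascending order; for each, take the smallest-labelled available neighbour that still permits 7 edges overall, or leave it unmatched if none does
lex-smallest matching: {0-19, 4-6, 5-1, 7-2, 12-11, 13-9, 15-21}

Lex-smallest maximum matching: {(0,19), (4,6), (5,1), (7,2), (12,11), (13,9), (15,21)}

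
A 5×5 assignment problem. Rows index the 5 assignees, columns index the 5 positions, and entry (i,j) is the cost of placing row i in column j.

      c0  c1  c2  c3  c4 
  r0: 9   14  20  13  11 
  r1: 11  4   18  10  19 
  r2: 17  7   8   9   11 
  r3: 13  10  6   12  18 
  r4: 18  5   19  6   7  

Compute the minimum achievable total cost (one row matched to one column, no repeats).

optimal assignment: row0→col0 (cost 9), row1→col1 (cost 4), row2→col3 (cost 9), row3→col2 (cost 6), row4→col4 (cost 7)
total = 9 + 4 + 9 + 6 + 7 = 35

Minimum assignment cost: 35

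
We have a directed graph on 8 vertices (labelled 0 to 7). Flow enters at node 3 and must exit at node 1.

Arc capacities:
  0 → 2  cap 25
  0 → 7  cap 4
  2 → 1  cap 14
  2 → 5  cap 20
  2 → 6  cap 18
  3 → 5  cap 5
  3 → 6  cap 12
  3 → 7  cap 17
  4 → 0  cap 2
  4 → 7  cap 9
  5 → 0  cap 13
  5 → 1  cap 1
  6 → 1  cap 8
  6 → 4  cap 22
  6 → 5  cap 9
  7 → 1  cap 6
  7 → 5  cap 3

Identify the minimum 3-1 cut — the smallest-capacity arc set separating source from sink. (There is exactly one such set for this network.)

augment #1: 3→5→1 push 1
augment #2: 3→6→1 push 8
augment #3: 3→7→1 push 6
augment #4: 3→5→0→2→1 push 4
augment #5: 3→6→4→0→2→1 push 2
augment #6: 3→6→5→0→2→1 push 2
augment #7: 3→7→5→0→2→1 push 3
max flow = 26; residual-reachable set from 3 gives S-side
cut edges (S→T): {(3,5), (3,6), (7,1), (7,5)} total cap 26

Min-cut arcs: {(3,5), (3,6), (7,1), (7,5)} (total capacity 26)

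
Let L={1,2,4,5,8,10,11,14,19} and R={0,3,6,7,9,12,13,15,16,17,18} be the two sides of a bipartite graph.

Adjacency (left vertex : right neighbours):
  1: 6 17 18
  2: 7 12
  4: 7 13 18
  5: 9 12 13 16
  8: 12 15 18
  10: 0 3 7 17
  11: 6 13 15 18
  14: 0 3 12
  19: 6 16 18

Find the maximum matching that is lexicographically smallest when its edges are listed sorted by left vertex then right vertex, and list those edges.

|M| = 9 (so the lex-smallest maximum matching has 9 edges)
process left vertices in ascending order; for each, take the smallest-labelled available neighbour that still permits 9 edges overall, or leave it unmatched if none does
lex-smallest matching: {1-6, 2-7, 4-13, 5-9, 8-12, 10-0, 11-15, 14-3, 19-16}

Lex-smallest maximum matching: {(1,6), (2,7), (4,13), (5,9), (8,12), (10,0), (11,15), (14,3), (19,16)}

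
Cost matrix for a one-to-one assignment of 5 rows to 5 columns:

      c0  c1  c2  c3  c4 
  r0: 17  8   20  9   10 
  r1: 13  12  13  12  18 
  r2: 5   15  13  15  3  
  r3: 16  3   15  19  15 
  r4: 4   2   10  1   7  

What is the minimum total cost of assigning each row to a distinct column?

one of 2 optimal assignments: row0→col3 (cost 9), row1→col2 (cost 13), row2→col4 (cost 3), row3→col1 (cost 3), row4→col0 (cost 4)
total = 9 + 13 + 3 + 3 + 4 = 32

Minimum assignment cost: 32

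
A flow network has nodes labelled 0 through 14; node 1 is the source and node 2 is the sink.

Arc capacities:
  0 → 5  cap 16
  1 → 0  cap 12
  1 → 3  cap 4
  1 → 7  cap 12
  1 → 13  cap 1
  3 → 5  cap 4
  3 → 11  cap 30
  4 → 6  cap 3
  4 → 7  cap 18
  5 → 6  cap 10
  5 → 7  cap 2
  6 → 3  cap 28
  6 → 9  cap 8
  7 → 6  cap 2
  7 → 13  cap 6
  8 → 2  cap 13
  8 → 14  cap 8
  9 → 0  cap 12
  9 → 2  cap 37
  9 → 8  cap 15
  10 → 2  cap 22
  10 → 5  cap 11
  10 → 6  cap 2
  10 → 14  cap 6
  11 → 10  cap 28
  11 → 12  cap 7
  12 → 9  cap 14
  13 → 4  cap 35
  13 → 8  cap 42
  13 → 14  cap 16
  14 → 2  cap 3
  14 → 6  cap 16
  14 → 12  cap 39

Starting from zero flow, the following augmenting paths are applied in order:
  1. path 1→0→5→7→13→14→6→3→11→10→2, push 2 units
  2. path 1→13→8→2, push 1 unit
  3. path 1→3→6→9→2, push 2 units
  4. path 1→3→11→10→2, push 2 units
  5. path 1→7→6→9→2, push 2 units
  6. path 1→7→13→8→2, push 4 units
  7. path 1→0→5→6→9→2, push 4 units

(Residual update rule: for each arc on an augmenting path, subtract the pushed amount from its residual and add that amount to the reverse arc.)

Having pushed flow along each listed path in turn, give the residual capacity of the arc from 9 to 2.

after path 1 (1→0→5→7→13→14→6→3→11→10→2, push 2): res(9,2)=37
after path 2 (1→13→8→2, push 1): res(9,2)=37
after path 3 (1→3→6→9→2, push 2): res(9,2)=35
after path 4 (1→3→11→10→2, push 2): res(9,2)=35
after path 5 (1→7→6→9→2, push 2): res(9,2)=33
after path 6 (1→7→13→8→2, push 4): res(9,2)=33
after path 7 (1→0→5→6→9→2, push 4): res(9,2)=29

Residual capacity of (9,2): 29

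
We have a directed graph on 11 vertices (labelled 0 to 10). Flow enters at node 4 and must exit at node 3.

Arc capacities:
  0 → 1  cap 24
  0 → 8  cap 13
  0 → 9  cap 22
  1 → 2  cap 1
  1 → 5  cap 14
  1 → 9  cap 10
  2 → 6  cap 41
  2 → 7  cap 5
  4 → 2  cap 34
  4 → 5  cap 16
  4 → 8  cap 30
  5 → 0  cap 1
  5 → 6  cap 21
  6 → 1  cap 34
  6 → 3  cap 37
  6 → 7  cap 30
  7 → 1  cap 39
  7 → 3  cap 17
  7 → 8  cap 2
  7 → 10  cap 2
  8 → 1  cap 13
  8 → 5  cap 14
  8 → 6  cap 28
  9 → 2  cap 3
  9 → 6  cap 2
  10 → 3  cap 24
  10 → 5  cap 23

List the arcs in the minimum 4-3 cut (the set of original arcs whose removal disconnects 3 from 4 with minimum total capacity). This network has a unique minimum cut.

augment #1: 4→2→6→3 push 34
augment #2: 4→5→6→3 push 3
augment #3: 4→5→6→7→3 push 13
augment #4: 4→8→6→7→3 push 4
augment #5: 4→8→6→7→10→3 push 2
max flow = 56; residual-reachable set from 4 gives S-side
cut edges (S→T): {(6,3), (7,3), (7,10)} total cap 56

Min-cut arcs: {(6,3), (7,3), (7,10)} (total capacity 56)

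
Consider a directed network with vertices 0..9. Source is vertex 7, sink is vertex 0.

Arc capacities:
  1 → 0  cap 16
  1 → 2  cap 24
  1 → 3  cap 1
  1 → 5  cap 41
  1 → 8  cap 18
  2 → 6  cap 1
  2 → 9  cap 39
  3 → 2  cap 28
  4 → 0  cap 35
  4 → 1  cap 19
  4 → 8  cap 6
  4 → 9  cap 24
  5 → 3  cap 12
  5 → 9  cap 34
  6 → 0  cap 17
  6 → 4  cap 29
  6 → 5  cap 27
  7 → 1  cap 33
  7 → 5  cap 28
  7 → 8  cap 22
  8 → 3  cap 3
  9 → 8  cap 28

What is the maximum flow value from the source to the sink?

augment #1: 7→1→0 bottleneck 16, total now 16
augment #2: 7→1→2→6→0 bottleneck 1, total now 17

Maximum flow value: 17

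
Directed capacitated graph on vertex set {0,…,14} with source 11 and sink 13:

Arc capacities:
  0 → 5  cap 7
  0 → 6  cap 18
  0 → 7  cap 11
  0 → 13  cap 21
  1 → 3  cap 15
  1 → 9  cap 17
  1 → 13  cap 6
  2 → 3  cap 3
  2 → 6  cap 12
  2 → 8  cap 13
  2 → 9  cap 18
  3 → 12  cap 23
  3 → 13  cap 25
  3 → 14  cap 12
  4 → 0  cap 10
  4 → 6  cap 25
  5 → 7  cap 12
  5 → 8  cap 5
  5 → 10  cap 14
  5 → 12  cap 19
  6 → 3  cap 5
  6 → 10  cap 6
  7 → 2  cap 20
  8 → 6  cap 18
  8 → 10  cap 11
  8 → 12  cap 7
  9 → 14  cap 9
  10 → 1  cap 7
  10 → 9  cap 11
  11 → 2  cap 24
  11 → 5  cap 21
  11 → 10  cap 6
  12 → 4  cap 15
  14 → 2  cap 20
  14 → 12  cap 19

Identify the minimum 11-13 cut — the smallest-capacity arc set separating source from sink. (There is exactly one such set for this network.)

Min-cut arcs: {(2,3), (4,0), (6,3), (10,1)} (total capacity 25)

augment #1: 11→2→3→13 push 3
augment #2: 11→10→1→13 push 6
augment #3: 11→2→6→3→13 push 5
augment #4: 11→5→10→1→3→13 push 1
augment #5: 11→5→12→4→0→13 push 10
max flow = 25; residual-reachable set from 11 gives S-side
cut edges (S→T): {(2,3), (4,0), (6,3), (10,1)} total cap 25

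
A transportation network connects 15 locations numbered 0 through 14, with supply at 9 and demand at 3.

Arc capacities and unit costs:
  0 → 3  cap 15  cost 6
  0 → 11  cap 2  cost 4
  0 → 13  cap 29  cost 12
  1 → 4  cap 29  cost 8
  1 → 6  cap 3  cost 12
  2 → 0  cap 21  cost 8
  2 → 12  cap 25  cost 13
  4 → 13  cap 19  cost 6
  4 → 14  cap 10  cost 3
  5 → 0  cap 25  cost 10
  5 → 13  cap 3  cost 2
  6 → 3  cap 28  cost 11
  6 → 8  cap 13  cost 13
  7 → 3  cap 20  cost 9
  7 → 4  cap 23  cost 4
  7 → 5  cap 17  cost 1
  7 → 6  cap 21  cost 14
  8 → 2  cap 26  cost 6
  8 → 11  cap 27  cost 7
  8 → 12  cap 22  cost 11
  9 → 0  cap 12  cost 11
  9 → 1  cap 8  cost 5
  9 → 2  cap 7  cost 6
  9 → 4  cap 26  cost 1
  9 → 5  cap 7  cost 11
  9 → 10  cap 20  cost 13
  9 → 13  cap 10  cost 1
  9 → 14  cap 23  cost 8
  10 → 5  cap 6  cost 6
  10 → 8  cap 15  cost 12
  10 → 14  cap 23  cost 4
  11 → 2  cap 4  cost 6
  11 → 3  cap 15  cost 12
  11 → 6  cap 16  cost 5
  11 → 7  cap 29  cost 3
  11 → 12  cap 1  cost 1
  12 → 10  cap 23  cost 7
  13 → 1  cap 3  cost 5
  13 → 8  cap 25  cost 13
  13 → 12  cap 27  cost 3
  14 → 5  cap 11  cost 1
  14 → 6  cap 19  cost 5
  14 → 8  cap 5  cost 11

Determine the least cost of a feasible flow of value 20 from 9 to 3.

Minimum cost for 20 units: 364

shortest-cost path #1: 9→0→3 push 12 @ unit cost 17 (adds 204)
shortest-cost path #2: 9→2→0→3 push 3 @ unit cost 20 (adds 60)
shortest-cost path #3: 9→4→14→6→3 push 5 @ unit cost 20 (adds 100)
total cost = 364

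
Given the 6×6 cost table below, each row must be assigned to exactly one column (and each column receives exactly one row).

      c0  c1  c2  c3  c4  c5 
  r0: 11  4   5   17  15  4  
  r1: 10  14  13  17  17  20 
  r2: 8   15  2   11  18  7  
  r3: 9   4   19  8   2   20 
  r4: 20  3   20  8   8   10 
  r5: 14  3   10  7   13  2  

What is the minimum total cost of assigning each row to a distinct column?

Minimum assignment cost: 28

one of 2 optimal assignments: row0→col1 (cost 4), row1→col0 (cost 10), row2→col2 (cost 2), row3→col4 (cost 2), row4→col3 (cost 8), row5→col5 (cost 2)
total = 4 + 10 + 2 + 2 + 8 + 2 = 28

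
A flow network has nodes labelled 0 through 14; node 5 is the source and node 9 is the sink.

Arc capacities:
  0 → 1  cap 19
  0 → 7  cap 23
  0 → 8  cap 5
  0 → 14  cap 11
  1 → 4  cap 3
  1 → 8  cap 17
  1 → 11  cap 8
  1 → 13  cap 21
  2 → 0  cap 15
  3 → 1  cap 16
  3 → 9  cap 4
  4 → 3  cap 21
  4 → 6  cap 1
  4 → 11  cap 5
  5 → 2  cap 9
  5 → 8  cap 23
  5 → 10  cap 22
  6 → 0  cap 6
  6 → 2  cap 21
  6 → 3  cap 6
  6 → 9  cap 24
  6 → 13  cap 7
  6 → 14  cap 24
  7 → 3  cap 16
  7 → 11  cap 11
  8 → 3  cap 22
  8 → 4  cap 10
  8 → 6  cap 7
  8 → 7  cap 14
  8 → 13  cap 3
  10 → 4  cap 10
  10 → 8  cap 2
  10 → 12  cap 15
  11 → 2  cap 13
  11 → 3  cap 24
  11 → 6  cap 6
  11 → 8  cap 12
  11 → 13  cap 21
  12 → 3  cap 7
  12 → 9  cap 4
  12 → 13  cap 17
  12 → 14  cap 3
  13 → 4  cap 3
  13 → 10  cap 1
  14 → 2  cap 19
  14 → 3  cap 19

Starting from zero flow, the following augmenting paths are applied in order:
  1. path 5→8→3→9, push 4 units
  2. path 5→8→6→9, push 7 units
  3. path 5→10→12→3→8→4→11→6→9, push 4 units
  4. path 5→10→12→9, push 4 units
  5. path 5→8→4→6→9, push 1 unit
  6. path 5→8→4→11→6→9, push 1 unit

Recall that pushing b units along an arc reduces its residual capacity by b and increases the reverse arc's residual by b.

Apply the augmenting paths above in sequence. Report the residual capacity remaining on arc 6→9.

Residual capacity of (6,9): 11

after path 1 (5→8→3→9, push 4): res(6,9)=24
after path 2 (5→8→6→9, push 7): res(6,9)=17
after path 3 (5→10→12→3→8→4→11→6→9, push 4): res(6,9)=13
after path 4 (5→10→12→9, push 4): res(6,9)=13
after path 5 (5→8→4→6→9, push 1): res(6,9)=12
after path 6 (5→8→4→11→6→9, push 1): res(6,9)=11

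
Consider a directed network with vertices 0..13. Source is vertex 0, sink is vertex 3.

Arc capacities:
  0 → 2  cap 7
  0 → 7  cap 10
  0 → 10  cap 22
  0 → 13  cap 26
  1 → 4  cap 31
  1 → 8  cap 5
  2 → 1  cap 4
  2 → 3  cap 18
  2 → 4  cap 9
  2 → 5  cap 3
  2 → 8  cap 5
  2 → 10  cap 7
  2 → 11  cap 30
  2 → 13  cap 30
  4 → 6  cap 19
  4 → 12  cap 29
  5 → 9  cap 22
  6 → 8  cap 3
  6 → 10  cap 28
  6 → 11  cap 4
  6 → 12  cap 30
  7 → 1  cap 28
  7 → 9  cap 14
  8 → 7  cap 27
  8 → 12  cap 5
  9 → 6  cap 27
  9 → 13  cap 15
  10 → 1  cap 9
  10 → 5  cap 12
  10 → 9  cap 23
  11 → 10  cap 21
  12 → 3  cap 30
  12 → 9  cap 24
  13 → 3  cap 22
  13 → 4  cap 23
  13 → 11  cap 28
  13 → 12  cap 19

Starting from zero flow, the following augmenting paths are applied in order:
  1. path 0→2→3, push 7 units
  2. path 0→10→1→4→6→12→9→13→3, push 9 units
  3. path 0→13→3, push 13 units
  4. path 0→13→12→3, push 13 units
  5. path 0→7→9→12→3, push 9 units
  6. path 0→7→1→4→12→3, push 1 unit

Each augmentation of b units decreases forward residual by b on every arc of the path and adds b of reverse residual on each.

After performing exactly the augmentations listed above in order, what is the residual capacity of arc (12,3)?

after path 1 (0→2→3, push 7): res(12,3)=30
after path 2 (0→10→1→4→6→12→9→13→3, push 9): res(12,3)=30
after path 3 (0→13→3, push 13): res(12,3)=30
after path 4 (0→13→12→3, push 13): res(12,3)=17
after path 5 (0→7→9→12→3, push 9): res(12,3)=8
after path 6 (0→7→1→4→12→3, push 1): res(12,3)=7

Residual capacity of (12,3): 7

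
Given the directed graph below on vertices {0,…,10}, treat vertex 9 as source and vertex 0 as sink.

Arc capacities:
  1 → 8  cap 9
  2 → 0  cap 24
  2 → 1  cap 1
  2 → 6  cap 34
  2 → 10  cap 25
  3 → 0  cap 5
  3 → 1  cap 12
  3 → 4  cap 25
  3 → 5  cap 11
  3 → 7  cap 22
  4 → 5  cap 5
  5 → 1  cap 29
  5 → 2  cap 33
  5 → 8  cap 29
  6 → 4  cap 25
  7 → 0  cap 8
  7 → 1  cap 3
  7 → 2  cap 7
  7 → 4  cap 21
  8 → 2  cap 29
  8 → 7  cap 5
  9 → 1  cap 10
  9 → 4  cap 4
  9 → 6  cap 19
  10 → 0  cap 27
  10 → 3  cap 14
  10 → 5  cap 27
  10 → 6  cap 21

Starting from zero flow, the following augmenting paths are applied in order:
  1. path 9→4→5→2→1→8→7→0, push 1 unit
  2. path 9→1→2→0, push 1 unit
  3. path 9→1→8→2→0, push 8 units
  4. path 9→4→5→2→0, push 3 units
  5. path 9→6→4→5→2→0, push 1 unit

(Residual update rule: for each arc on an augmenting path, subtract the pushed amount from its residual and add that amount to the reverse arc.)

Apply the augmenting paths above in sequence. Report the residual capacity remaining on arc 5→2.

Residual capacity of (5,2): 28

after path 1 (9→4→5→2→1→8→7→0, push 1): res(5,2)=32
after path 2 (9→1→2→0, push 1): res(5,2)=32
after path 3 (9→1→8→2→0, push 8): res(5,2)=32
after path 4 (9→4→5→2→0, push 3): res(5,2)=29
after path 5 (9→6→4→5→2→0, push 1): res(5,2)=28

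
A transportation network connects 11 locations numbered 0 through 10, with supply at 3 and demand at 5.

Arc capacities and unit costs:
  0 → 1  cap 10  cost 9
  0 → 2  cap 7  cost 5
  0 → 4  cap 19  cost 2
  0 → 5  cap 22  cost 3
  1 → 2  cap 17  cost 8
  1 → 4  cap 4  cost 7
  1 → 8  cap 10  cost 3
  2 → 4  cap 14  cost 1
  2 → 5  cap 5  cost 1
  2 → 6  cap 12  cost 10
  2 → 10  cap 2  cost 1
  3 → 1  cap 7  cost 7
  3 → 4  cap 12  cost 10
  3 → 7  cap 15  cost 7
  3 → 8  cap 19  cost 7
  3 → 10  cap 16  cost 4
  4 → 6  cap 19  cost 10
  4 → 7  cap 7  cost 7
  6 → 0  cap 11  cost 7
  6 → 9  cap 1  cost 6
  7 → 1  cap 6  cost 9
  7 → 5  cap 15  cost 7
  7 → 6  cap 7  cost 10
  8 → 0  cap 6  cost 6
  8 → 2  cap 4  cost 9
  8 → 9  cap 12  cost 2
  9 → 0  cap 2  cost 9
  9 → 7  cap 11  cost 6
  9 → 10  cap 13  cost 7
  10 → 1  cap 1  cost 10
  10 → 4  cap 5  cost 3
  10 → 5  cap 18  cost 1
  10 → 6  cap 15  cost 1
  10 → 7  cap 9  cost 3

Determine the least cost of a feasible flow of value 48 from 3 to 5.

Minimum cost for 48 units: 596

shortest-cost path #1: 3→10→5 push 16 @ unit cost 5 (adds 80)
shortest-cost path #2: 3→7→5 push 15 @ unit cost 14 (adds 210)
shortest-cost path #3: 3→8→0→5 push 6 @ unit cost 16 (adds 96)
shortest-cost path #4: 3→1→2→5 push 5 @ unit cost 16 (adds 80)
shortest-cost path #5: 3→8→9→10→5 push 2 @ unit cost 17 (adds 34)
shortest-cost path #6: 3→8→9→0→5 push 2 @ unit cost 21 (adds 42)
shortest-cost path #7: 3→8→9→10→6→0→5 push 2 @ unit cost 27 (adds 54)
total cost = 596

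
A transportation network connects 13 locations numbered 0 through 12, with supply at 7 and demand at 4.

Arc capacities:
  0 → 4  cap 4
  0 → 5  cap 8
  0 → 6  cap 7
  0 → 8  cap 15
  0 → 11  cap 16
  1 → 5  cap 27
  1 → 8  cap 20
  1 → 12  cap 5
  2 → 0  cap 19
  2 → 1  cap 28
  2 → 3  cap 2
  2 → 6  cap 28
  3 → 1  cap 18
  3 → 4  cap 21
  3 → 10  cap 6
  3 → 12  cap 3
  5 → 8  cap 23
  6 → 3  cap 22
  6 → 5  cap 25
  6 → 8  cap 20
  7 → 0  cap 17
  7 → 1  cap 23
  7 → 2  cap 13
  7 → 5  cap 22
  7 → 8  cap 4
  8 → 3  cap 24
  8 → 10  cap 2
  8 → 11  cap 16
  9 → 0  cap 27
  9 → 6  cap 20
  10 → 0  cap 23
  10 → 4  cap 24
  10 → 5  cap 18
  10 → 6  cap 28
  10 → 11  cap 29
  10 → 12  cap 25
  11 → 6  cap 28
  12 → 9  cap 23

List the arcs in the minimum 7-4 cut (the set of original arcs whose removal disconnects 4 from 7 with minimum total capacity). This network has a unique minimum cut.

Min-cut arcs: {(0,4), (3,4), (3,10), (8,10)} (total capacity 33)

augment #1: 7→0→4 push 4
augment #2: 7→2→3→4 push 2
augment #3: 7→8→3→4 push 4
augment #4: 7→0→6→3→4 push 7
augment #5: 7→0→8→3→4 push 6
augment #6: 7→1→8→3→4 push 2
augment #7: 7→1→8→10→4 push 2
augment #8: 7→1→8→3→10→4 push 6
max flow = 33; residual-reachable set from 7 gives S-side
cut edges (S→T): {(0,4), (3,4), (3,10), (8,10)} total cap 33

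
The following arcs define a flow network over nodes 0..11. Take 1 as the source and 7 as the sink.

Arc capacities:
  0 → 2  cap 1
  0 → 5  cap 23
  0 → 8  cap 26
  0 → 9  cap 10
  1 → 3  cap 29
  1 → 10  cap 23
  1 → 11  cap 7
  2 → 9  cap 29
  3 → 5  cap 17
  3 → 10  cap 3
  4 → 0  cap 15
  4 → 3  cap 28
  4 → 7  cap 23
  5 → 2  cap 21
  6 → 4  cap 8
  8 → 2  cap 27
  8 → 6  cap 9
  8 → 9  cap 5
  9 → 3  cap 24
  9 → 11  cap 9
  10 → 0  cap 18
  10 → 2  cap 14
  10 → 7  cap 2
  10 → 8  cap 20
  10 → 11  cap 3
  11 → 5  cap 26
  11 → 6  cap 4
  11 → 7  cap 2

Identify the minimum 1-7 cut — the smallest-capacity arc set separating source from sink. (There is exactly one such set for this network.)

Min-cut arcs: {(6,4), (10,7), (11,7)} (total capacity 12)

augment #1: 1→10→7 push 2
augment #2: 1→11→7 push 2
augment #3: 1→11→6→4→7 push 4
augment #4: 1→10→8→6→4→7 push 4
max flow = 12; residual-reachable set from 1 gives S-side
cut edges (S→T): {(6,4), (10,7), (11,7)} total cap 12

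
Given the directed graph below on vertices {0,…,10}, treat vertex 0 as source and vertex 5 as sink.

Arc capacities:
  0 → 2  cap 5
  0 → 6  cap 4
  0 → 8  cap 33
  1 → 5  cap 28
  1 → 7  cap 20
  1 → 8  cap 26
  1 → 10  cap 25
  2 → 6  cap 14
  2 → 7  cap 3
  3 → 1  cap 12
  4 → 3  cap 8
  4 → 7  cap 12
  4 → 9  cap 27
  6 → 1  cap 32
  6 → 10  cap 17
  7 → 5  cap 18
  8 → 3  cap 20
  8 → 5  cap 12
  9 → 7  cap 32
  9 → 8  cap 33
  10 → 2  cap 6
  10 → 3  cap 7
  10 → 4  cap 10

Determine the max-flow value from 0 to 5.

augment #1: 0→8→5 bottleneck 12, total now 12
augment #2: 0→2→7→5 bottleneck 3, total now 15
augment #3: 0→6→1→5 bottleneck 4, total now 19
augment #4: 0→2→6→1→5 bottleneck 2, total now 21
augment #5: 0→8→3→1→5 bottleneck 12, total now 33

Maximum flow value: 33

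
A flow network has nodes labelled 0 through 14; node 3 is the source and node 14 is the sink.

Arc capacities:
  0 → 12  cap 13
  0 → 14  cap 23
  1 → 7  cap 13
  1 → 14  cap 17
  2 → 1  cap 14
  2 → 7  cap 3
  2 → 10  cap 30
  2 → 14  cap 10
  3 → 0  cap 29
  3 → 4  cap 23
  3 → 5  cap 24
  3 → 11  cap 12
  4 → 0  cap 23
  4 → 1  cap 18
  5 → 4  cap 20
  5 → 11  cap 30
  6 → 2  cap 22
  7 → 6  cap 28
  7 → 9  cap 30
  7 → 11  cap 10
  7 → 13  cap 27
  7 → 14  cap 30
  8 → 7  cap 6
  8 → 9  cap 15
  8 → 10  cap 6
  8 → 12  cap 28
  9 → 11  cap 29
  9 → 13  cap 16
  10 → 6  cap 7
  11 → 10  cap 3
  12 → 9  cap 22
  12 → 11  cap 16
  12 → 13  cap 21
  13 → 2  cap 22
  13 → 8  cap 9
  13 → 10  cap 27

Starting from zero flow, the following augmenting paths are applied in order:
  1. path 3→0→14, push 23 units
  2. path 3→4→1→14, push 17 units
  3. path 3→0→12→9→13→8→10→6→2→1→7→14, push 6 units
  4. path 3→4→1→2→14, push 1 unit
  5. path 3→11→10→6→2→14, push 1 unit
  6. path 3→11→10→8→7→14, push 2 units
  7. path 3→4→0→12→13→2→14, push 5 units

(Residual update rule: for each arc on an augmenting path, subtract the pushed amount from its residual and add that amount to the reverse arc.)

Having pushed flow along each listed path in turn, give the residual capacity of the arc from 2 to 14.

Residual capacity of (2,14): 3

after path 1 (3→0→14, push 23): res(2,14)=10
after path 2 (3→4→1→14, push 17): res(2,14)=10
after path 3 (3→0→12→9→13→8→10→6→2→1→7→14, push 6): res(2,14)=10
after path 4 (3→4→1→2→14, push 1): res(2,14)=9
after path 5 (3→11→10→6→2→14, push 1): res(2,14)=8
after path 6 (3→11→10→8→7→14, push 2): res(2,14)=8
after path 7 (3→4→0→12→13→2→14, push 5): res(2,14)=3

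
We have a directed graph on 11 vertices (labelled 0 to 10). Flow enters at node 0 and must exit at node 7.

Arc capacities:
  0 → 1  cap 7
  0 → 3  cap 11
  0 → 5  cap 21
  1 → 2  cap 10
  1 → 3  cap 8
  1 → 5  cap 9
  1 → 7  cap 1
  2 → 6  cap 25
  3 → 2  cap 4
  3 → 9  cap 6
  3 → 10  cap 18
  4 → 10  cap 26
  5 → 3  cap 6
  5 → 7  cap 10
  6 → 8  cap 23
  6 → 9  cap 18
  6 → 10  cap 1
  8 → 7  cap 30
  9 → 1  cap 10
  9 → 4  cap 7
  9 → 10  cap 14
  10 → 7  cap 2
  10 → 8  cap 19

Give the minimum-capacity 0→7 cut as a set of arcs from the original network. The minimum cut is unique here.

augment #1: 0→1→7 push 1
augment #2: 0→5→7 push 10
augment #3: 0→3→10→7 push 2
augment #4: 0→3→10→8→7 push 9
augment #5: 0→1→2→6→8→7 push 6
augment #6: 0→5→3→10→8→7 push 6
max flow = 34; residual-reachable set from 0 gives S-side
cut edges (S→T): {(0,1), (0,3), (5,3), (5,7)} total cap 34

Min-cut arcs: {(0,1), (0,3), (5,3), (5,7)} (total capacity 34)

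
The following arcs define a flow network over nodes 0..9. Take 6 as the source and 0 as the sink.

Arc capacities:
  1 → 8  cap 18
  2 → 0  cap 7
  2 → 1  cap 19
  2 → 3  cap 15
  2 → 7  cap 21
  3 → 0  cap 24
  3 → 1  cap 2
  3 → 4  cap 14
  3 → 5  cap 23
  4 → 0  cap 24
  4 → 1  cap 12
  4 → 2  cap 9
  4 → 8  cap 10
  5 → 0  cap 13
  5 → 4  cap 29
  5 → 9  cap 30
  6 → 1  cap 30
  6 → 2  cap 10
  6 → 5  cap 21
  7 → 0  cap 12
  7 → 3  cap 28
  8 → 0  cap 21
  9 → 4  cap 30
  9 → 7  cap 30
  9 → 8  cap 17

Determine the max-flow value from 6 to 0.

Maximum flow value: 49

augment #1: 6→2→0 bottleneck 7, total now 7
augment #2: 6→5→0 bottleneck 13, total now 20
augment #3: 6→1→8→0 bottleneck 18, total now 38
augment #4: 6→2→3→0 bottleneck 3, total now 41
augment #5: 6→5→4→0 bottleneck 8, total now 49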